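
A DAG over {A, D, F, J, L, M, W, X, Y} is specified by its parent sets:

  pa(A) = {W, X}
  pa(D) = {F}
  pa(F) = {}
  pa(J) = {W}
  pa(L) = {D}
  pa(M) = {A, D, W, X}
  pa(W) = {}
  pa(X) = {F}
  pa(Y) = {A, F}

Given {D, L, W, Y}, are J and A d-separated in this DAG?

Yes — J and A are d-separated given {D, L, W, Y}.

6 paths connect J and A; each must be blocked for d-separation to hold:
Path 1: J ← W → A
  W is a fork here and W is conditioned on, so the path is blocked at W.
Path 2: J ← W → M ← A
  W is a fork here and W is conditioned on, so the path is blocked at W.
Path 3: J ← W → M ← D ← F → X → A
  W is a fork here and W is conditioned on, so the path is blocked at W.
Path 4: J ← W → M ← D ← F → Y ← A
  W is a fork here and W is conditioned on, so the path is blocked at W.
Path 5: J ← W → M ← X → A
  W is a fork here and W is conditioned on, so the path is blocked at W.
Path 6: J ← W → M ← X ← F → Y ← A
  W is a fork here and W is conditioned on, so the path is blocked at W.
All paths are blocked; J ⊥ A | {D, L, W, Y} holds.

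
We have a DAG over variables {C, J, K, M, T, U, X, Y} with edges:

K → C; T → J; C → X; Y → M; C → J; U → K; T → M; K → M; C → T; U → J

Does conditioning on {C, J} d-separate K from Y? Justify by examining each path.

There are 5 undirected paths between K and Y; checking each against the conditioning set {C, J}:
Path 1: K → M ← Y
  M is a collider here and neither M nor any of its descendants is conditioned on, so the collider stays closed — the path is blocked at M.
Path 2: K → C → J ← T → M ← Y
  C is a chain here and C is conditioned on, so the path is blocked at C.
Path 3: K → C → T → M ← Y
  C is a chain here and C is conditioned on, so the path is blocked at C.
Path 4: K ← U → J ← T → M ← Y
  M is a collider here and neither M nor any of its descendants is conditioned on, so the collider stays closed — the path is blocked at M.
Path 5: K ← U → J ← C → T → M ← Y
  C is a fork here and C is conditioned on, so the path is blocked at C.
All paths are blocked; K ⊥ Y | {C, J} holds.

Yes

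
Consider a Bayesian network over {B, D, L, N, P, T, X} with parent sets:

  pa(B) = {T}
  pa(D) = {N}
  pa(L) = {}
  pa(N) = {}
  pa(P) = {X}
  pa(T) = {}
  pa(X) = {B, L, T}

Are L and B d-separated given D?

Yes

We examine all 2 paths between L and B:
Path 1: L → X ← T → B
  X is a collider here and neither X nor any of its descendants is conditioned on, so the collider stays closed — the path is blocked at X.
Path 2: L → X ← B
  X is a collider here and neither X nor any of its descendants is conditioned on, so the collider stays closed — the path is blocked at X.
All paths are blocked; L ⊥ B | {D} holds.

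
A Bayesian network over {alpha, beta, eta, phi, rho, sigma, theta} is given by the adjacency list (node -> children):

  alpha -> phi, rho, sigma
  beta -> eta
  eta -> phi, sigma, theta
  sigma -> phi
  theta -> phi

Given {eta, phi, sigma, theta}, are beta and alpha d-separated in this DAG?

6 paths connect beta and alpha; each must be blocked for d-separation to hold:
  1. beta → eta → sigma ← alpha — eta:chain[blocks]; sigma:collider[open] ⇒ blocked
  2. beta → eta → sigma → phi ← alpha — eta:chain[blocks]; sigma:chain[blocks]; phi:collider[open] ⇒ blocked
  3. beta → eta → theta → phi ← sigma ← alpha — eta:chain[blocks]; theta:chain[blocks]; phi:collider[open]; sigma:chain[blocks] ⇒ blocked
  4. beta → eta → theta → phi ← alpha — eta:chain[blocks]; theta:chain[blocks]; phi:collider[open] ⇒ blocked
  5. beta → eta → phi ← sigma ← alpha — eta:chain[blocks]; phi:collider[open]; sigma:chain[blocks] ⇒ blocked
  6. beta → eta → phi ← alpha — eta:chain[blocks]; phi:collider[open] ⇒ blocked
Every path is blocked, so beta and alpha are d-separated given {eta, phi, sigma, theta}.

Yes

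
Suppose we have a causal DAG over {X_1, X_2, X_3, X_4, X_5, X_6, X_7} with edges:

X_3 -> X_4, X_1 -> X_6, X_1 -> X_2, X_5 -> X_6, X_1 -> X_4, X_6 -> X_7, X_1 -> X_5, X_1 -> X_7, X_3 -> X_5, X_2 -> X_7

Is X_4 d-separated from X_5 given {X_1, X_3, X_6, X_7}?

Yes — X_4 and X_5 are d-separated given {X_1, X_3, X_6, X_7}.

There are 5 undirected paths between X_4 and X_5; checking each against the conditioning set {X_1, X_3, X_6, X_7}:
Path 1: X_4 ← X_3 → X_5
  X_3 is a fork here and X_3 is conditioned on, so the path is blocked at X_3.
Path 2: X_4 ← X_1 → X_2 → X_7 ← X_6 ← X_5
  X_1 is a fork here and X_1 is conditioned on, so the path is blocked at X_1.
Path 3: X_4 ← X_1 → X_5
  X_1 is a fork here and X_1 is conditioned on, so the path is blocked at X_1.
Path 4: X_4 ← X_1 → X_7 ← X_6 ← X_5
  X_1 is a fork here and X_1 is conditioned on, so the path is blocked at X_1.
Path 5: X_4 ← X_1 → X_6 ← X_5
  X_1 is a fork here and X_1 is conditioned on, so the path is blocked at X_1.
Since every path is blocked, d-separation holds.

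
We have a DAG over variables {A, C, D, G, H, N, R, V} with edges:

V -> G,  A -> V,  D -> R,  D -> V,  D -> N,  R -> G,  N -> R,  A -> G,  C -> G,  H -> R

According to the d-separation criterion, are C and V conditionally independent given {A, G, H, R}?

No — C and V are not d-separated given {A, G, H, R}.

We examine all 4 paths between C and V:
  1. C → G ← R ← N ← D → V — G:collider[open]; R:chain[blocks]; N:chain[open]; D:fork[open] ⇒ blocked
  2. C → G ← R ← D → V — G:collider[open]; R:chain[blocks]; D:fork[open] ⇒ blocked
  3. C → G ← A → V — G:collider[open]; A:fork[blocks] ⇒ blocked
  4. C → G ← V — G:collider[open] ⇒ active
Since the path C → G ← V is active, C and V are not d-separated given {A, G, H, R}.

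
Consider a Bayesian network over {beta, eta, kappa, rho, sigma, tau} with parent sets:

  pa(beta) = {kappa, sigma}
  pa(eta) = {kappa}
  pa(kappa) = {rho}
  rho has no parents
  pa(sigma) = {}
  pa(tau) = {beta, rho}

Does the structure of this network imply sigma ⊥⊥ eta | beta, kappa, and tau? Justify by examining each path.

We examine all 2 paths between sigma and eta:
Path 1: sigma → beta → tau ← rho → kappa → eta
  beta is a chain here and beta is conditioned on, so the path is blocked at beta.
Path 2: sigma → beta ← kappa → eta
  kappa is a fork here and kappa is conditioned on, so the path is blocked at kappa.
All paths are blocked; sigma ⊥ eta | {beta, kappa, tau} holds.

Yes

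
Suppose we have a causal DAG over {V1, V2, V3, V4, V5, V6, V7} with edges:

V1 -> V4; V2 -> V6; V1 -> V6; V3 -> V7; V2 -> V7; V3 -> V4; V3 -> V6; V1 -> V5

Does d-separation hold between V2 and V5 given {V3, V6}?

Enumerating the 4 paths from V2 to V5 and testing each for blocking by {V3, V6}:
Path 1: V2 → V6 ← V3 → V4 ← V1 → V5
  V3 is a fork here and V3 is conditioned on, so the path is blocked at V3.
Path 2: V2 → V6 ← V1 → V5
  V6 is a collider and V6 is conditioned on, which opens it; V1 is a fork and V1 is not conditioned on — no node blocks this path, so it is active.
Path 3: V2 → V7 ← V3 → V4 ← V1 → V5
  V7 is a collider here and neither V7 nor any of its descendants is conditioned on, so the collider stays closed — the path is blocked at V7.
Path 4: V2 → V7 ← V3 → V6 ← V1 → V5
  V7 is a collider here and neither V7 nor any of its descendants is conditioned on, so the collider stays closed — the path is blocked at V7.
Since the path V2 → V6 ← V1 → V5 is active, V2 and V5 are not d-separated given {V3, V6}.

No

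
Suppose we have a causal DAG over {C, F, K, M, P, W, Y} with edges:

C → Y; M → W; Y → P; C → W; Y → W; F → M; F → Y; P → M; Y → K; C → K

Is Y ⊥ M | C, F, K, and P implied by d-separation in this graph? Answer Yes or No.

There are 5 undirected paths between Y and M; checking each against the conditioning set {C, F, K, P}:
Path 1: Y ← F → M
  F is a fork here and F is conditioned on, so the path is blocked at F.
Path 2: Y → K ← C → W ← M
  C is a fork here and C is conditioned on, so the path is blocked at C.
Path 3: Y → P → M
  P is a chain here and P is conditioned on, so the path is blocked at P.
Path 4: Y ← C → W ← M
  C is a fork here and C is conditioned on, so the path is blocked at C.
Path 5: Y → W ← M
  W is a collider here and neither W nor any of its descendants is conditioned on, so the collider stays closed — the path is blocked at W.
All paths are blocked; Y ⊥ M | {C, F, K, P} holds.

Yes — Y and M are d-separated given {C, F, K, P}.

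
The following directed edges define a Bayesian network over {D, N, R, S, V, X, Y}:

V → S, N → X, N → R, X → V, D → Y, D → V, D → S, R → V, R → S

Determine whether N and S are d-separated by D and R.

There are 6 undirected paths between N and S; checking each against the conditioning set {D, R}:
  1. N → R → V → S — R:chain[blocks]; V:chain[open] ⇒ blocked
  2. N → R → V ← D → S — R:chain[blocks]; V:collider[blocks]; D:fork[blocks] ⇒ blocked
  3. N → R → S — R:chain[blocks] ⇒ blocked
  4. N → X → V ← R → S — X:chain[open]; V:collider[blocks]; R:fork[blocks] ⇒ blocked
  5. N → X → V → S — X:chain[open]; V:chain[open] ⇒ active
  6. N → X → V ← D → S — X:chain[open]; V:collider[blocks]; D:fork[blocks] ⇒ blocked
Because an active path exists, N and S are not d-separated.

No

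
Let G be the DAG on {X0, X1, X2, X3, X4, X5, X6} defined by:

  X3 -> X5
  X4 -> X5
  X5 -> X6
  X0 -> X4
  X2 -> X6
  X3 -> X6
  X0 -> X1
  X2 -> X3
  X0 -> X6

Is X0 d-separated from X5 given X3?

4 paths connect X0 and X5; each must be blocked for d-separation to hold:
Path 1: X0 → X4 → X5
  X4 is a chain and X4 is not conditioned on — no node blocks this path, so it is active.
Path 2: X0 → X6 ← X5
  X6 is a collider here and neither X6 nor any of its descendants is conditioned on, so the collider stays closed — the path is blocked at X6.
Path 3: X0 → X6 ← X3 → X5
  X6 is a collider here and neither X6 nor any of its descendants is conditioned on, so the collider stays closed — the path is blocked at X6.
Path 4: X0 → X6 ← X2 → X3 → X5
  X6 is a collider here and neither X6 nor any of its descendants is conditioned on, so the collider stays closed — the path is blocked at X6.
Since the path X0 → X4 → X5 is active, X0 and X5 are not d-separated given {X3}.

No — X0 and X5 are not d-separated given {X3}.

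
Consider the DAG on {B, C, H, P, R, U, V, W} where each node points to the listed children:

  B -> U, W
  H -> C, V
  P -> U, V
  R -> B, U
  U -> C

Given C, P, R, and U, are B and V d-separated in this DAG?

Yes

We examine all 4 paths between B and V:
Path 1: B → U → C ← H → V
  U is a chain here and U is conditioned on, so the path is blocked at U.
Path 2: B → U ← P → V
  P is a fork here and P is conditioned on, so the path is blocked at P.
Path 3: B ← R → U → C ← H → V
  R is a fork here and R is conditioned on, so the path is blocked at R.
Path 4: B ← R → U ← P → V
  R is a fork here and R is conditioned on, so the path is blocked at R.
Since every path is blocked, d-separation holds.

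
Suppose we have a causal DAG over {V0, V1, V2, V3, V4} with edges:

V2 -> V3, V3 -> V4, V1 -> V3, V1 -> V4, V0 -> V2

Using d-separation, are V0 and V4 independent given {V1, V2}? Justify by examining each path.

Yes

There are 2 undirected paths between V0 and V4; checking each against the conditioning set {V1, V2}:
Path 1: V0 → V2 → V3 ← V1 → V4
  V2 is a chain here and V2 is conditioned on, so the path is blocked at V2.
Path 2: V0 → V2 → V3 → V4
  V2 is a chain here and V2 is conditioned on, so the path is blocked at V2.
Every path is blocked, so V0 and V4 are d-separated given {V1, V2}.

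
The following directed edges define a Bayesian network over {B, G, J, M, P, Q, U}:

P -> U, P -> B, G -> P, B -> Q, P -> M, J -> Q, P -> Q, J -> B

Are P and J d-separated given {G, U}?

We examine all 4 paths between P and J:
Path 1: P → Q ← J
  Q is a collider here and neither Q nor any of its descendants is conditioned on, so the collider stays closed — the path is blocked at Q.
Path 2: P → Q ← B ← J
  Q is a collider here and neither Q nor any of its descendants is conditioned on, so the collider stays closed — the path is blocked at Q.
Path 3: P → B → Q ← J
  Q is a collider here and neither Q nor any of its descendants is conditioned on, so the collider stays closed — the path is blocked at Q.
Path 4: P → B ← J
  B is a collider here and neither B nor any of its descendants is conditioned on, so the collider stays closed — the path is blocked at B.
Every path is blocked, so P and J are d-separated given {G, U}.

Yes — P and J are d-separated given {G, U}.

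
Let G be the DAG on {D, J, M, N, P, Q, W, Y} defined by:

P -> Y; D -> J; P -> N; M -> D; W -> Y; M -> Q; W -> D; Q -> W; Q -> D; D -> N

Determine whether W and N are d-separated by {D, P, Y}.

Enumerating the 4 paths from W to N and testing each for blocking by {D, P, Y}:
Path 1: W ← Q ← M → D → N
  D is a chain here and D is conditioned on, so the path is blocked at D.
Path 2: W ← Q → D → N
  D is a chain here and D is conditioned on, so the path is blocked at D.
Path 3: W → Y ← P → N
  P is a fork here and P is conditioned on, so the path is blocked at P.
Path 4: W → D → N
  D is a chain here and D is conditioned on, so the path is blocked at D.
Since every path is blocked, d-separation holds.

Yes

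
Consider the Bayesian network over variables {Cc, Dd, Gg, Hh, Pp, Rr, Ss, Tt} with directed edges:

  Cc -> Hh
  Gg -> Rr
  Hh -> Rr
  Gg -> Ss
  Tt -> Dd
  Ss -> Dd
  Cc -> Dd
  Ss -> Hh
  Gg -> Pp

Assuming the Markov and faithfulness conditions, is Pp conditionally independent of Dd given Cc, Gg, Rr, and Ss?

Yes — Pp and Dd are d-separated given {Cc, Gg, Rr, Ss}.

Enumerating the 4 paths from Pp to Dd and testing each for blocking by {Cc, Gg, Rr, Ss}:
Path 1: Pp ← Gg → Rr ← Hh ← Cc → Dd
  Gg is a fork here and Gg is conditioned on, so the path is blocked at Gg.
Path 2: Pp ← Gg → Rr ← Hh ← Ss → Dd
  Gg is a fork here and Gg is conditioned on, so the path is blocked at Gg.
Path 3: Pp ← Gg → Ss → Hh ← Cc → Dd
  Gg is a fork here and Gg is conditioned on, so the path is blocked at Gg.
Path 4: Pp ← Gg → Ss → Dd
  Gg is a fork here and Gg is conditioned on, so the path is blocked at Gg.
Since every path is blocked, d-separation holds.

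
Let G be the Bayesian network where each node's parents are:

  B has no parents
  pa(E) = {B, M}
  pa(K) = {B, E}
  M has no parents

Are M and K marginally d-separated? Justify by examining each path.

2 paths connect M and K; each must be blocked for d-separation to hold:
Path 1: M → E → K
  E is a chain and E is not conditioned on — no node blocks this path, so it is active.
Path 2: M → E ← B → K
  E is a collider here and neither E nor any of its descendants is conditioned on, so the collider stays closed — the path is blocked at E.
Because an active path exists, M and K are not d-separated.

No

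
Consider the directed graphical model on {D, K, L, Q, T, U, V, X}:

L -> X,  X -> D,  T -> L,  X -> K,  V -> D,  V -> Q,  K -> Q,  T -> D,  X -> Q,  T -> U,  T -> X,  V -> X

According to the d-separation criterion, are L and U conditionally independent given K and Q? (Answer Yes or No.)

There are 6 undirected paths between L and U; checking each against the conditioning set {K, Q}:
Path 1: L → X ← V → D ← T → U
  D is a collider here and neither D nor any of its descendants is conditioned on, so the collider stays closed — the path is blocked at D.
Path 2: L → X → Q ← V → D ← T → U
  D is a collider here and neither D nor any of its descendants is conditioned on, so the collider stays closed — the path is blocked at D.
Path 3: L → X → D ← T → U
  D is a collider here and neither D nor any of its descendants is conditioned on, so the collider stays closed — the path is blocked at D.
Path 4: L → X → K → Q ← V → D ← T → U
  K is a chain here and K is conditioned on, so the path is blocked at K.
Path 5: L → X ← T → U
  X is a collider and its descendant Q is conditioned on, which opens it; T is a fork and T is not conditioned on — no node blocks this path, so it is active.
Path 6: L ← T → U
  T is a fork and T is not conditioned on — no node blocks this path, so it is active.
Since the path L → X ← T → U is active, L and U are not d-separated given {K, Q}.

No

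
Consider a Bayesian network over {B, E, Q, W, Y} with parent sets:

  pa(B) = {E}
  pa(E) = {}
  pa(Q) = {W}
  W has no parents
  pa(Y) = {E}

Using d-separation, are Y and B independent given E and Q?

Yes

Only one path connects Y and B:
  1. Y ← E → B — E:fork[blocks] ⇒ blocked
Since every path is blocked, d-separation holds.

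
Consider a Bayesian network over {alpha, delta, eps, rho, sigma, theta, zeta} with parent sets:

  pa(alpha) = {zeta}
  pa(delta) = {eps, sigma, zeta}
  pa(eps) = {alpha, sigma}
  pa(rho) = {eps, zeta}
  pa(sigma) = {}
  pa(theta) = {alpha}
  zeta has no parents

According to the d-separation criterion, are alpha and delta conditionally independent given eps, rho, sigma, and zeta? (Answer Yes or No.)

Yes

There are 6 undirected paths between alpha and delta; checking each against the conditioning set {eps, rho, sigma, zeta}:
Path 1: alpha ← zeta → rho ← eps ← sigma → delta
  zeta is a fork here and zeta is conditioned on, so the path is blocked at zeta.
Path 2: alpha ← zeta → rho ← eps → delta
  zeta is a fork here and zeta is conditioned on, so the path is blocked at zeta.
Path 3: alpha ← zeta → delta
  zeta is a fork here and zeta is conditioned on, so the path is blocked at zeta.
Path 4: alpha → eps ← sigma → delta
  sigma is a fork here and sigma is conditioned on, so the path is blocked at sigma.
Path 5: alpha → eps → rho ← zeta → delta
  eps is a chain here and eps is conditioned on, so the path is blocked at eps.
Path 6: alpha → eps → delta
  eps is a chain here and eps is conditioned on, so the path is blocked at eps.
Every path is blocked, so alpha and delta are d-separated given {eps, rho, sigma, zeta}.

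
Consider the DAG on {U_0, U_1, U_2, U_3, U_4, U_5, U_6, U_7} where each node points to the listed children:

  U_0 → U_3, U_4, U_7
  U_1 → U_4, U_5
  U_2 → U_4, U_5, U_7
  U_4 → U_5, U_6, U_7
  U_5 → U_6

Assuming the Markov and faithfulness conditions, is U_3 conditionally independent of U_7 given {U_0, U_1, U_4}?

There are 6 undirected paths between U_3 and U_7; checking each against the conditioning set {U_0, U_1, U_4}:
Path 1: U_3 ← U_0 → U_4 → U_5 ← U_2 → U_7
  U_0 is a fork here and U_0 is conditioned on, so the path is blocked at U_0.
Path 2: U_3 ← U_0 → U_4 ← U_2 → U_7
  U_0 is a fork here and U_0 is conditioned on, so the path is blocked at U_0.
Path 3: U_3 ← U_0 → U_4 → U_6 ← U_5 ← U_2 → U_7
  U_0 is a fork here and U_0 is conditioned on, so the path is blocked at U_0.
Path 4: U_3 ← U_0 → U_4 ← U_1 → U_5 ← U_2 → U_7
  U_0 is a fork here and U_0 is conditioned on, so the path is blocked at U_0.
Path 5: U_3 ← U_0 → U_4 → U_7
  U_0 is a fork here and U_0 is conditioned on, so the path is blocked at U_0.
Path 6: U_3 ← U_0 → U_7
  U_0 is a fork here and U_0 is conditioned on, so the path is blocked at U_0.
Since every path is blocked, d-separation holds.

Yes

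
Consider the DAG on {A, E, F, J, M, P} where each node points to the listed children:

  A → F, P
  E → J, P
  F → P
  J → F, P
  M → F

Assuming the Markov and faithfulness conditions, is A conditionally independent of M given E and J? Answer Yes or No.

Yes — A and M are d-separated given {E, J}.

4 paths connect A and M; each must be blocked for d-separation to hold:
  1. A → F ← M — F:collider[blocks] ⇒ blocked
  2. A → P ← F ← M — P:collider[blocks]; F:chain[open] ⇒ blocked
  3. A → P ← J → F ← M — P:collider[blocks]; J:fork[blocks]; F:collider[blocks] ⇒ blocked
  4. A → P ← E → J → F ← M — P:collider[blocks]; E:fork[blocks]; J:chain[blocks]; F:collider[blocks] ⇒ blocked
Since every path is blocked, d-separation holds.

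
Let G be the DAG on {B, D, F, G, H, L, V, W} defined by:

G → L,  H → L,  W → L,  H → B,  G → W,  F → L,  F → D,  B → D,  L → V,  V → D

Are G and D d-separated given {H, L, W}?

There are 6 undirected paths between G and D; checking each against the conditioning set {H, L, W}:
Path 1: G → L ← H → B → D
  H is a fork here and H is conditioned on, so the path is blocked at H.
Path 2: G → L ← F → D
  L is a collider and L is conditioned on, which opens it; F is a fork and F is not conditioned on — no node blocks this path, so it is active.
Path 3: G → L → V → D
  L is a chain here and L is conditioned on, so the path is blocked at L.
Path 4: G → W → L ← H → B → D
  W is a chain here and W is conditioned on, so the path is blocked at W.
Path 5: G → W → L ← F → D
  W is a chain here and W is conditioned on, so the path is blocked at W.
Path 6: G → W → L → V → D
  W is a chain here and W is conditioned on, so the path is blocked at W.
At least one path is unblocked, so d-separation fails.

No — G and D are not d-separated given {H, L, W}.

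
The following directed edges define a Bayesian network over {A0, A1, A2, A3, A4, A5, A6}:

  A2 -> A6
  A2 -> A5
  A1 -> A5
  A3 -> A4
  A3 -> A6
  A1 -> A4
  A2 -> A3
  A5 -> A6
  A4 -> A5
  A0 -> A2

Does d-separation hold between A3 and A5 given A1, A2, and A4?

Yes

There are 6 undirected paths between A3 and A5; checking each against the conditioning set {A1, A2, A4}:
Path 1: A3 → A6 ← A5
  A6 is a collider here and neither A6 nor any of its descendants is conditioned on, so the collider stays closed — the path is blocked at A6.
Path 2: A3 → A6 ← A2 → A5
  A6 is a collider here and neither A6 nor any of its descendants is conditioned on, so the collider stays closed — the path is blocked at A6.
Path 3: A3 → A4 ← A1 → A5
  A1 is a fork here and A1 is conditioned on, so the path is blocked at A1.
Path 4: A3 → A4 → A5
  A4 is a chain here and A4 is conditioned on, so the path is blocked at A4.
Path 5: A3 ← A2 → A6 ← A5
  A2 is a fork here and A2 is conditioned on, so the path is blocked at A2.
Path 6: A3 ← A2 → A5
  A2 is a fork here and A2 is conditioned on, so the path is blocked at A2.
Since every path is blocked, d-separation holds.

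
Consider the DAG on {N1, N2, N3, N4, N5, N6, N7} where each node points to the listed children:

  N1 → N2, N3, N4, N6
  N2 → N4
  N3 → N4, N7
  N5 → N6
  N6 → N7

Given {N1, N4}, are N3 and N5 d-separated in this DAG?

Yes

We examine all 4 paths between N3 and N5:
Path 1: N3 → N4 ← N2 ← N1 → N6 ← N5
  N1 is a fork here and N1 is conditioned on, so the path is blocked at N1.
Path 2: N3 → N4 ← N1 → N6 ← N5
  N1 is a fork here and N1 is conditioned on, so the path is blocked at N1.
Path 3: N3 → N7 ← N6 ← N5
  N7 is a collider here and neither N7 nor any of its descendants is conditioned on, so the collider stays closed — the path is blocked at N7.
Path 4: N3 ← N1 → N6 ← N5
  N1 is a fork here and N1 is conditioned on, so the path is blocked at N1.
Every path is blocked, so N3 and N5 are d-separated given {N1, N4}.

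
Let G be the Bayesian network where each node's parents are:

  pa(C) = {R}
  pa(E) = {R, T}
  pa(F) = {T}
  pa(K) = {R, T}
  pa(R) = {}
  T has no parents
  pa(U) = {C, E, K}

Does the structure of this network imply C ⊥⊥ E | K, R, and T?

There are 6 undirected paths between C and E; checking each against the conditioning set {K, R, T}:
Path 1: C ← R → E
  R is a fork here and R is conditioned on, so the path is blocked at R.
Path 2: C ← R → K ← T → E
  R is a fork here and R is conditioned on, so the path is blocked at R.
Path 3: C ← R → K → U ← E
  R is a fork here and R is conditioned on, so the path is blocked at R.
Path 4: C → U ← E
  U is a collider here and neither U nor any of its descendants is conditioned on, so the collider stays closed — the path is blocked at U.
Path 5: C → U ← K ← R → E
  U is a collider here and neither U nor any of its descendants is conditioned on, so the collider stays closed — the path is blocked at U.
Path 6: C → U ← K ← T → E
  U is a collider here and neither U nor any of its descendants is conditioned on, so the collider stays closed — the path is blocked at U.
Every path is blocked, so C and E are d-separated given {K, R, T}.

Yes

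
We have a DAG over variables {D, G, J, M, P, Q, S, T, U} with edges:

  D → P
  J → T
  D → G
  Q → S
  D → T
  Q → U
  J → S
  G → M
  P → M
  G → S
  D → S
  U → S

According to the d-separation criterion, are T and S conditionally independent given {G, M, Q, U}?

There are 4 undirected paths between T and S; checking each against the conditioning set {G, M, Q, U}:
  1. T ← J → S — J:fork[open] ⇒ active
  2. T ← D → P → M ← G → S — D:fork[open]; P:chain[open]; M:collider[open]; G:fork[blocks] ⇒ blocked
  3. T ← D → G → S — D:fork[open]; G:chain[blocks] ⇒ blocked
  4. T ← D → S — D:fork[open] ⇒ active
At least one path is unblocked, so d-separation fails.

No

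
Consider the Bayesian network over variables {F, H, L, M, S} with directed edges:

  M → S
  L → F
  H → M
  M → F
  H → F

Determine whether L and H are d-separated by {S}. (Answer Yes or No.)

2 paths connect L and H; each must be blocked for d-separation to hold:
  1. L → F ← H — F:collider[blocks] ⇒ blocked
  2. L → F ← M ← H — F:collider[blocks]; M:chain[open] ⇒ blocked
Every path is blocked, so L and H are d-separated given {S}.

Yes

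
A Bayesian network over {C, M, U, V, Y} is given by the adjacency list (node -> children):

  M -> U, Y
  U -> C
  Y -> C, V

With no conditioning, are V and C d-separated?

Enumerating the 2 paths from V to C and testing each for blocking by ∅:
  1. V ← Y ← M → U → C — Y:chain[open]; M:fork[open]; U:chain[open] ⇒ active
  2. V ← Y → C — Y:fork[open] ⇒ active
At least one path is unblocked, so d-separation fails.

No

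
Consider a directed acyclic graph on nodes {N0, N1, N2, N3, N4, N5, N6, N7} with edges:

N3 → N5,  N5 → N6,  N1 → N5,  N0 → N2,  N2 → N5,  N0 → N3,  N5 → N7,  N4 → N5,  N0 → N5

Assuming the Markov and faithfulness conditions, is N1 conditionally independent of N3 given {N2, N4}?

Enumerating the 3 paths from N1 to N3 and testing each for blocking by {N2, N4}:
Path 1: N1 → N5 ← N2 ← N0 → N3
  N5 is a collider here and neither N5 nor any of its descendants is conditioned on, so the collider stays closed — the path is blocked at N5.
Path 2: N1 → N5 ← N3
  N5 is a collider here and neither N5 nor any of its descendants is conditioned on, so the collider stays closed — the path is blocked at N5.
Path 3: N1 → N5 ← N0 → N3
  N5 is a collider here and neither N5 nor any of its descendants is conditioned on, so the collider stays closed — the path is blocked at N5.
Every path is blocked, so N1 and N3 are d-separated given {N2, N4}.

Yes — N1 and N3 are d-separated given {N2, N4}.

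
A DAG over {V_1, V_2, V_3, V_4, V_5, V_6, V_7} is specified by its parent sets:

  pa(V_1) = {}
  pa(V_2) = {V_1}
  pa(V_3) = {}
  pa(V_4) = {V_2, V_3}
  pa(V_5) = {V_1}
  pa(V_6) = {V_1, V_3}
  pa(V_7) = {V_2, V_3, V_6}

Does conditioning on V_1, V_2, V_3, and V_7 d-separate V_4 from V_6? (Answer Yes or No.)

We examine all 6 paths between V_4 and V_6:
Path 1: V_4 ← V_2 → V_7 ← V_6
  V_2 is a fork here and V_2 is conditioned on, so the path is blocked at V_2.
Path 2: V_4 ← V_2 → V_7 ← V_3 → V_6
  V_2 is a fork here and V_2 is conditioned on, so the path is blocked at V_2.
Path 3: V_4 ← V_2 ← V_1 → V_6
  V_2 is a chain here and V_2 is conditioned on, so the path is blocked at V_2.
Path 4: V_4 ← V_3 → V_6
  V_3 is a fork here and V_3 is conditioned on, so the path is blocked at V_3.
Path 5: V_4 ← V_3 → V_7 ← V_6
  V_3 is a fork here and V_3 is conditioned on, so the path is blocked at V_3.
Path 6: V_4 ← V_3 → V_7 ← V_2 ← V_1 → V_6
  V_3 is a fork here and V_3 is conditioned on, so the path is blocked at V_3.
All paths are blocked; V_4 ⊥ V_6 | {V_1, V_2, V_3, V_7} holds.

Yes — V_4 and V_6 are d-separated given {V_1, V_2, V_3, V_7}.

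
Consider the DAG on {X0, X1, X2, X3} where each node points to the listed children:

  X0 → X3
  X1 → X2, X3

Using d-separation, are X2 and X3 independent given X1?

Only one path connects X2 and X3:
Path 1: X2 ← X1 → X3
  X1 is a fork here and X1 is conditioned on, so the path is blocked at X1.
Every path is blocked, so X2 and X3 are d-separated given {X1}.

Yes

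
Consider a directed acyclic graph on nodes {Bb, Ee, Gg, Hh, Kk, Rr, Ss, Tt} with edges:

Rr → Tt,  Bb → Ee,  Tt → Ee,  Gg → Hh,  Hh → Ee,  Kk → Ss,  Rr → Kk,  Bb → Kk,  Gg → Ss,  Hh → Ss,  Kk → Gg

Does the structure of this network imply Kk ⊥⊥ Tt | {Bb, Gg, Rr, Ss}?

Enumerating the 6 paths from Kk to Tt and testing each for blocking by {Bb, Gg, Rr, Ss}:
Path 1: Kk ← Rr → Tt
  Rr is a fork here and Rr is conditioned on, so the path is blocked at Rr.
Path 2: Kk ← Bb → Ee ← Tt
  Bb is a fork here and Bb is conditioned on, so the path is blocked at Bb.
Path 3: Kk → Gg → Hh → Ee ← Tt
  Gg is a chain here and Gg is conditioned on, so the path is blocked at Gg.
Path 4: Kk → Gg → Ss ← Hh → Ee ← Tt
  Gg is a chain here and Gg is conditioned on, so the path is blocked at Gg.
Path 5: Kk → Ss ← Hh → Ee ← Tt
  Ee is a collider here and neither Ee nor any of its descendants is conditioned on, so the collider stays closed — the path is blocked at Ee.
Path 6: Kk → Ss ← Gg → Hh → Ee ← Tt
  Gg is a fork here and Gg is conditioned on, so the path is blocked at Gg.
Every path is blocked, so Kk and Tt are d-separated given {Bb, Gg, Rr, Ss}.

Yes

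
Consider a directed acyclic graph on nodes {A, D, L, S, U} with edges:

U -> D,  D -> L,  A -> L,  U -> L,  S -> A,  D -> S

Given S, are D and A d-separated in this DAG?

3 paths connect D and A; each must be blocked for d-separation to hold:
  1. D → L ← A — L:collider[blocks] ⇒ blocked
  2. D → S → A — S:chain[blocks] ⇒ blocked
  3. D ← U → L ← A — U:fork[open]; L:collider[blocks] ⇒ blocked
All paths are blocked; D ⊥ A | {S} holds.

Yes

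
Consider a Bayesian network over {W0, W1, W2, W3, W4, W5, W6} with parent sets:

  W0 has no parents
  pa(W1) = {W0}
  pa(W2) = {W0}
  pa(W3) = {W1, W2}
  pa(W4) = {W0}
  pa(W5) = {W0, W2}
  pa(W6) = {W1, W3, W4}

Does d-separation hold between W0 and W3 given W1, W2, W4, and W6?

Yes

There are 6 undirected paths between W0 and W3; checking each against the conditioning set {W1, W2, W4, W6}:
Path 1: W0 → W4 → W6 ← W3
  W4 is a chain here and W4 is conditioned on, so the path is blocked at W4.
Path 2: W0 → W4 → W6 ← W1 → W3
  W4 is a chain here and W4 is conditioned on, so the path is blocked at W4.
Path 3: W0 → W2 → W3
  W2 is a chain here and W2 is conditioned on, so the path is blocked at W2.
Path 4: W0 → W1 → W3
  W1 is a chain here and W1 is conditioned on, so the path is blocked at W1.
Path 5: W0 → W1 → W6 ← W3
  W1 is a chain here and W1 is conditioned on, so the path is blocked at W1.
Path 6: W0 → W5 ← W2 → W3
  W5 is a collider here and neither W5 nor any of its descendants is conditioned on, so the collider stays closed — the path is blocked at W5.
Every path is blocked, so W0 and W3 are d-separated given {W1, W2, W4, W6}.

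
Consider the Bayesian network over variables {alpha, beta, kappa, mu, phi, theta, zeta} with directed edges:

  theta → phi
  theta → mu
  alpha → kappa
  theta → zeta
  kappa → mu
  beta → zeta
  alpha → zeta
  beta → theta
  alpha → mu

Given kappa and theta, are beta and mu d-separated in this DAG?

We examine all 6 paths between beta and mu:
Path 1: beta → zeta ← alpha → mu
  zeta is a collider here and neither zeta nor any of its descendants is conditioned on, so the collider stays closed — the path is blocked at zeta.
Path 2: beta → zeta ← alpha → kappa → mu
  zeta is a collider here and neither zeta nor any of its descendants is conditioned on, so the collider stays closed — the path is blocked at zeta.
Path 3: beta → zeta ← theta → mu
  zeta is a collider here and neither zeta nor any of its descendants is conditioned on, so the collider stays closed — the path is blocked at zeta.
Path 4: beta → theta → zeta ← alpha → mu
  theta is a chain here and theta is conditioned on, so the path is blocked at theta.
Path 5: beta → theta → zeta ← alpha → kappa → mu
  theta is a chain here and theta is conditioned on, so the path is blocked at theta.
Path 6: beta → theta → mu
  theta is a chain here and theta is conditioned on, so the path is blocked at theta.
All paths are blocked; beta ⊥ mu | {kappa, theta} holds.

Yes — beta and mu are d-separated given {kappa, theta}.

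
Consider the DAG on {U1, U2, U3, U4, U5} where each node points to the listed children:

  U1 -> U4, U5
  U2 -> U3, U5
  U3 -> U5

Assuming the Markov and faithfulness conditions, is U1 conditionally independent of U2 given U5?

No

There are 2 undirected paths between U1 and U2; checking each against the conditioning set {U5}:
Path 1: U1 → U5 ← U2
  U5 is a collider and U5 is conditioned on, which opens it — no node blocks this path, so it is active.
Path 2: U1 → U5 ← U3 ← U2
  U5 is a collider and U5 is conditioned on, which opens it; U3 is a chain and U3 is not conditioned on — no node blocks this path, so it is active.
Because an active path exists, U1 and U2 are not d-separated.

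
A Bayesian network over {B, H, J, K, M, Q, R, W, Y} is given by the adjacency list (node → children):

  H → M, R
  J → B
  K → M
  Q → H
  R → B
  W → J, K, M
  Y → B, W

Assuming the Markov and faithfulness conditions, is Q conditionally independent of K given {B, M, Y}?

Enumerating the 6 paths from Q to K and testing each for blocking by {B, M, Y}:
Path 1: Q → H → R → B ← Y → W → K
  Y is a fork here and Y is conditioned on, so the path is blocked at Y.
Path 2: Q → H → R → B ← Y → W → M ← K
  Y is a fork here and Y is conditioned on, so the path is blocked at Y.
Path 3: Q → H → R → B ← J ← W → K
  H is a chain and H is not conditioned on; R is a chain and R is not conditioned on; B is a collider and B is conditioned on, which opens it; J is a chain and J is not conditioned on; W is a fork and W is not conditioned on — no node blocks this path, so it is active.
Path 4: Q → H → R → B ← J ← W → M ← K
  H is a chain and H is not conditioned on; R is a chain and R is not conditioned on; B is a collider and B is conditioned on, which opens it; J is a chain and J is not conditioned on; W is a fork and W is not conditioned on; M is a collider and M is conditioned on, which opens it — no node blocks this path, so it is active.
Path 5: Q → H → M ← K
  H is a chain and H is not conditioned on; M is a collider and M is conditioned on, which opens it — no node blocks this path, so it is active.
Path 6: Q → H → M ← W → K
  H is a chain and H is not conditioned on; M is a collider and M is conditioned on, which opens it; W is a fork and W is not conditioned on — no node blocks this path, so it is active.
Because an active path exists, Q and K are not d-separated.

No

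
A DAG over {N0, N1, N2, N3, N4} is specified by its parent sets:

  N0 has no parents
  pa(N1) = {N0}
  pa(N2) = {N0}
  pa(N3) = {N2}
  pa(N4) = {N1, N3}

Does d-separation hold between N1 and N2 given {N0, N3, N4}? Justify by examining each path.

Yes — N1 and N2 are d-separated given {N0, N3, N4}.

Enumerating the 2 paths from N1 to N2 and testing each for blocking by {N0, N3, N4}:
  1. N1 ← N0 → N2 — N0:fork[blocks] ⇒ blocked
  2. N1 → N4 ← N3 ← N2 — N4:collider[open]; N3:chain[blocks] ⇒ blocked
Since every path is blocked, d-separation holds.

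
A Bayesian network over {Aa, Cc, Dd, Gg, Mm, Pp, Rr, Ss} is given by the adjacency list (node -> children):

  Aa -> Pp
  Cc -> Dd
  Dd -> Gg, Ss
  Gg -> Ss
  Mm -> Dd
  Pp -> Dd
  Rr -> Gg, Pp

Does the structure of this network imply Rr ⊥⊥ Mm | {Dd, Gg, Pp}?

Yes

We examine all 3 paths between Rr and Mm:
  1. Rr → Gg ← Dd ← Mm — Gg:collider[open]; Dd:chain[blocks] ⇒ blocked
  2. Rr → Gg → Ss ← Dd ← Mm — Gg:chain[blocks]; Ss:collider[blocks]; Dd:chain[blocks] ⇒ blocked
  3. Rr → Pp → Dd ← Mm — Pp:chain[blocks]; Dd:collider[open] ⇒ blocked
All paths are blocked; Rr ⊥ Mm | {Dd, Gg, Pp} holds.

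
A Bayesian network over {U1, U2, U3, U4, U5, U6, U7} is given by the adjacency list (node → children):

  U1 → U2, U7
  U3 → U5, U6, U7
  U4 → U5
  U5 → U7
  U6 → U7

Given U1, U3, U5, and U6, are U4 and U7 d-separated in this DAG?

Enumerating the 3 paths from U4 to U7 and testing each for blocking by {U1, U3, U5, U6}:
Path 1: U4 → U5 → U7
  U5 is a chain here and U5 is conditioned on, so the path is blocked at U5.
Path 2: U4 → U5 ← U3 → U7
  U3 is a fork here and U3 is conditioned on, so the path is blocked at U3.
Path 3: U4 → U5 ← U3 → U6 → U7
  U3 is a fork here and U3 is conditioned on, so the path is blocked at U3.
Since every path is blocked, d-separation holds.

Yes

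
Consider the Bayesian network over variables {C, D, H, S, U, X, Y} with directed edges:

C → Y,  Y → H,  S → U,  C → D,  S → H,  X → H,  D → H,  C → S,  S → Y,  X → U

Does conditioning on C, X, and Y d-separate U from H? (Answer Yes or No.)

There are 6 undirected paths between U and H; checking each against the conditioning set {C, X, Y}:
  1. U ← S ← C → Y → H — S:chain[open]; C:fork[blocks]; Y:chain[blocks] ⇒ blocked
  2. U ← S ← C → D → H — S:chain[open]; C:fork[blocks]; D:chain[open] ⇒ blocked
  3. U ← S → Y ← C → D → H — S:fork[open]; Y:collider[open]; C:fork[blocks]; D:chain[open] ⇒ blocked
  4. U ← S → Y → H — S:fork[open]; Y:chain[blocks] ⇒ blocked
  5. U ← S → H — S:fork[open] ⇒ active
  6. U ← X → H — X:fork[blocks] ⇒ blocked
At least one path is unblocked, so d-separation fails.

No — U and H are not d-separated given {C, X, Y}.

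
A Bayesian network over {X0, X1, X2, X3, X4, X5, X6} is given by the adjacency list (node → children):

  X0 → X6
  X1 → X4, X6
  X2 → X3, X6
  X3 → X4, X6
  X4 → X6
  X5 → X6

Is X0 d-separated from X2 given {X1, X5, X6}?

4 paths connect X0 and X2; each must be blocked for d-separation to hold:
Path 1: X0 → X6 ← X2
  X6 is a collider and X6 is conditioned on, which opens it — no node blocks this path, so it is active.
Path 2: X0 → X6 ← X1 → X4 ← X3 ← X2
  X1 is a fork here and X1 is conditioned on, so the path is blocked at X1.
Path 3: X0 → X6 ← X4 ← X3 ← X2
  X6 is a collider and X6 is conditioned on, which opens it; X4 is a chain and X4 is not conditioned on; X3 is a chain and X3 is not conditioned on — no node blocks this path, so it is active.
Path 4: X0 → X6 ← X3 ← X2
  X6 is a collider and X6 is conditioned on, which opens it; X3 is a chain and X3 is not conditioned on — no node blocks this path, so it is active.
Since the path X0 → X6 ← X2 is active, X0 and X2 are not d-separated given {X1, X5, X6}.

No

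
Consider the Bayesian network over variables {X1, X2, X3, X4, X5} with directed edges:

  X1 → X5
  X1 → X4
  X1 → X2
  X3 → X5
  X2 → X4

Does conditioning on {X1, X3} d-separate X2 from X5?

2 paths connect X2 and X5; each must be blocked for d-separation to hold:
  1. X2 ← X1 → X5 — X1:fork[blocks] ⇒ blocked
  2. X2 → X4 ← X1 → X5 — X4:collider[blocks]; X1:fork[blocks] ⇒ blocked
Every path is blocked, so X2 and X5 are d-separated given {X1, X3}.

Yes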